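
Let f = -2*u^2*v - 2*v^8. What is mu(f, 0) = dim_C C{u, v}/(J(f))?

The Hessian of f at 0 has rank 0. Corank 2; j^3 = -2*u^2*v has shape L^2 M (L != M), so D-series; mu = 9 gives D_9.

9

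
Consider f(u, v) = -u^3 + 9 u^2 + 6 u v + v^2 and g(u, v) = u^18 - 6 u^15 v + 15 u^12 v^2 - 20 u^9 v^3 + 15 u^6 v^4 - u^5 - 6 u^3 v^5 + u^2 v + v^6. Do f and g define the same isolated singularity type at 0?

The Hessian of f at 0 has rank 1. Corank 1: A-series; mu = 2 gives A_2. The Hessian of g at 0 has rank 0. Corank 2; j^3 = u^2*v has shape L^2 M (L != M), so D-series; mu = 7 gives D_7. f is A_2 but g is D_7, hence not right-equivalent.

No.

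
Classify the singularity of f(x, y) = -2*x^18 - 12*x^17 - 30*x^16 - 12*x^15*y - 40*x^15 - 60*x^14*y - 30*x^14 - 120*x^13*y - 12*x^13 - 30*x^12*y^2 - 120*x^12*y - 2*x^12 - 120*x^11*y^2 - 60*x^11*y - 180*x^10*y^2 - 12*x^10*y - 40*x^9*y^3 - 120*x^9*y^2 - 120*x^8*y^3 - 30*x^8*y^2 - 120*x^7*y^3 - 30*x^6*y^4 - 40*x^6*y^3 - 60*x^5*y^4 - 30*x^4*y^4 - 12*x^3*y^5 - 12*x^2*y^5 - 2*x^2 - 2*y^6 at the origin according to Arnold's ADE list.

A_{5}

The Hessian of f at 0 has rank 1. Corank 1: A-series; mu = 5 gives A_5.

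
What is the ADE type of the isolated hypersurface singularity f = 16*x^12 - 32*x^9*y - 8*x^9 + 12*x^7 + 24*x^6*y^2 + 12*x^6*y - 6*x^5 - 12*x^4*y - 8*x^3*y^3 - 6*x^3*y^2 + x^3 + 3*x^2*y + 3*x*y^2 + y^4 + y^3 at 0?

E6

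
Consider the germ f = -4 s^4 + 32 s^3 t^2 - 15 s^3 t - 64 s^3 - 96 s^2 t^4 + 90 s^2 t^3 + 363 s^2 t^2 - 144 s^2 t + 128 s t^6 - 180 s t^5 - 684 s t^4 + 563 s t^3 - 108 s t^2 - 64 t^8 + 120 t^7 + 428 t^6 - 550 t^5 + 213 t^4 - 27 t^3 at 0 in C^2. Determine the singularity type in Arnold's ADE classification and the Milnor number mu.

Type E7, Milnor number mu = 7.

The Hessian of f at 0 is [[0, 0], [0, 0]] with rank 0, so corank 2. A Groebner basis of the Jacobian ideal J(f) in C{s,t} is {-196608*s^2/788479 - 294912*s*t/788479 + t^4 - 64*t^3/788479 - 110592*t^2/788479, s^3 - 664560*s^2/788479 - 996840*s*t/788479 + 1329693*t^3/3153916 - 373815*t^2/788479, s^2*t + 590656*s^2/788479 + 885984*s*t/788479 - 2659963*t^3/4730874 + 332244*t^2/788479, -393728*s^2/788479 + s*t^2 - 590592*s*t/788479 + 7094773*t^3/9461748 - 221472*t^2/788479}; counting standard monomials gives mu = 7. Corank 2; j^3 = -(4*s + 3*t)^3 is a perfect cube, so E-series; the 4-jet and mu = 7 give E_7.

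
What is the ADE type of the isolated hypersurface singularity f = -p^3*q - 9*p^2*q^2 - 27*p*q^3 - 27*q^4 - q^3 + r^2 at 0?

E_{7}

The Hessian of f at 0 has rank 1. Corank 2; j^3 = -q^3 is a perfect cube, so E-series; the 4-jet and mu = 7 give E_7.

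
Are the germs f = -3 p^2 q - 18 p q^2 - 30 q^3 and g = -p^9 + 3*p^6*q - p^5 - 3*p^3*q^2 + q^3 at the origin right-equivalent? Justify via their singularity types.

The Hessian of f at 0 has rank 0. Corank 2; j^3 = -3*q*(p^2 + 6*p*q + 10*q^2) splits into three distinct lines over C (the quadratic factor has nonzero discriminant), so D_4. The Hessian of g at 0 has rank 0. Corank 2; j^3 = q^3 is a perfect cube, so E-series; the 5-jet and mu = 8 give E_8. f is D_4 but g is E_8, hence not right-equivalent.

No.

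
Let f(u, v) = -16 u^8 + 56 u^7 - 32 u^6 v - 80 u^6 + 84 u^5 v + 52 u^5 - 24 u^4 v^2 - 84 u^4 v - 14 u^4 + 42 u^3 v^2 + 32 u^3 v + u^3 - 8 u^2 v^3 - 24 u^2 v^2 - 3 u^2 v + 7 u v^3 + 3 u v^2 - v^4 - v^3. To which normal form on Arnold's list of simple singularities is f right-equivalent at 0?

E_7

The Hessian of f at 0 has rank 0. Corank 2; j^3 = (u - v)^3 is a perfect cube, so E-series; the 4-jet and mu = 7 give E_7.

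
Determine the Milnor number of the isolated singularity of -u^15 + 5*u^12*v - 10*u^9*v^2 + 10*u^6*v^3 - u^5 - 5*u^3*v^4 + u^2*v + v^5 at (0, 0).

The Hessian of f at 0 has rank 0. Corank 2; j^3 = u^2*v has shape L^2 M (L != M), so D-series; mu = 6 gives D_6.

6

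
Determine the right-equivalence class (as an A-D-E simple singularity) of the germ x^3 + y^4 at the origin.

The Hessian of f at 0 is [[0, 0], [0, 0]] with rank 0, so corank 2. A Groebner basis of the Jacobian ideal J(f) in C{x,y} is {y^3, x^2}; counting standard monomials gives mu = 6. Corank 2; j^3 = x^3 is a perfect cube, so E-series; the 4-jet and mu = 6 give E_6.

E6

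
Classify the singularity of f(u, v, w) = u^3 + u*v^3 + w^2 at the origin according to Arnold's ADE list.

The Hessian of f at 0 is [[0, 0, 0], [0, 0, 0], [0, 0, 2]] with rank 1, so corank 2. A Groebner basis of the Jacobian ideal J(f) in C{u,v,w} is {u^3, u*v^2, 3*u^2 + v^3, w}; counting standard monomials gives mu = 7. Corank 2; j^3 = u^3 is a perfect cube, so E-series; the 4-jet and mu = 7 give E_7.

E_7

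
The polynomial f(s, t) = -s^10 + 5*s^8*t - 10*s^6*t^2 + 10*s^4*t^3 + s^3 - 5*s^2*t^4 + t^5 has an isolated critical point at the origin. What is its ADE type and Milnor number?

The Hessian of f at 0 has rank 0. Corank 2; j^3 = s^3 is a perfect cube, so E-series; the 5-jet and mu = 8 give E_8.

Type E8, Milnor number mu = 8.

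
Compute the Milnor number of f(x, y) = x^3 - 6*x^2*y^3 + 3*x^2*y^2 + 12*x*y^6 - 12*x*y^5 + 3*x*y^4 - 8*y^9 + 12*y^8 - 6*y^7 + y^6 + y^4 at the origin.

6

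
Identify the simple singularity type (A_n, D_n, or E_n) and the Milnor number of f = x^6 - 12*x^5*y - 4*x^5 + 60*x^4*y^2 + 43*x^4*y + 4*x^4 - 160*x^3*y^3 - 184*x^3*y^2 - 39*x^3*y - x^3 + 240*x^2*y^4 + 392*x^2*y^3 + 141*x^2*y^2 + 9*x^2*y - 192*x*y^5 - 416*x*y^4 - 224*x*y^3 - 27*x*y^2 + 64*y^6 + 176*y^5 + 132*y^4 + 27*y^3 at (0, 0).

The Hessian of f at 0 has rank 0. Corank 2; j^3 = -(x - 3*y)^3 is a perfect cube, so E-series; the 4-jet and mu = 7 give E_7.

Type E_7, Milnor number mu = 7.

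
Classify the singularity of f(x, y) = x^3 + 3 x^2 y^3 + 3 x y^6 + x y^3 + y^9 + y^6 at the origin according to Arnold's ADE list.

The Hessian of f at 0 is [[0, 0], [0, 0]] with rank 0, so corank 2. A Groebner basis of the Jacobian ideal J(f) in C{x,y} is {x^3, x*y^2, 3*x^2 + y^3}; counting standard monomials gives mu = 7. Corank 2; j^3 = x^3 is a perfect cube, so E-series; the 4-jet and mu = 7 give E_7.

E_7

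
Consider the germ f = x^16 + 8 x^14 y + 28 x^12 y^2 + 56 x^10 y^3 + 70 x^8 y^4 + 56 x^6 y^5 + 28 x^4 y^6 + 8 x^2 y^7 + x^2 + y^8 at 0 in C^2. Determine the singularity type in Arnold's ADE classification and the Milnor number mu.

The Hessian of f at 0 is [[2, 0], [0, 0]] with rank 1, so corank 1. A Groebner basis of the Jacobian ideal J(f) in C{x,y} is {y^7, x}; counting standard monomials gives mu = 7. Corank 1: A-series; mu = 7 gives A_7.

Type A7, Milnor number mu = 7.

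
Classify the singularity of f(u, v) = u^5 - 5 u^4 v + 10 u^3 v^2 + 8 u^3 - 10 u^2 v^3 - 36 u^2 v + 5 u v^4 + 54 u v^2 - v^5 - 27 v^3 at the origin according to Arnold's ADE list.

E_{8}

The Hessian of f at 0 has rank 0. Corank 2; j^3 = (2*u - 3*v)^3 is a perfect cube, so E-series; the 5-jet and mu = 8 give E_8.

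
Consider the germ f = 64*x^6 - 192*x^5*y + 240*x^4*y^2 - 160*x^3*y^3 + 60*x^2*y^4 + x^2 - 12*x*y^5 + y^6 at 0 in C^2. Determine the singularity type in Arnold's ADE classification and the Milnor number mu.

Type A_5, Milnor number mu = 5.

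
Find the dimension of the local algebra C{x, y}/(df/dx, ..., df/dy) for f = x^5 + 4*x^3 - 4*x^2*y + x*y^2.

The Hessian of f at 0 has rank 0. Corank 2; j^3 = x*(2*x - y)^2 has shape L^2 M (L != M), so D-series; mu = 6 gives D_6.

6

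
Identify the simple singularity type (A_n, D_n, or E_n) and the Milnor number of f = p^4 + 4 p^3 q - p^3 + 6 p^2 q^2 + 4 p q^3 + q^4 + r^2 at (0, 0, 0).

Type E_{6}, Milnor number mu = 6.

The Hessian of f at 0 has rank 1. Corank 2; j^3 = -p^3 is a perfect cube, so E-series; the 4-jet and mu = 6 give E_6.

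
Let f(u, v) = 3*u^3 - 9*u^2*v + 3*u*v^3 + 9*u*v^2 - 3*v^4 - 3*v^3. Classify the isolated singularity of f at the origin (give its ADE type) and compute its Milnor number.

The Hessian of f at 0 is [[0, 0], [0, 0]] with rank 0, so corank 2. A Groebner basis of the Jacobian ideal J(f) in C{u,v} is {u^3 - 3*u^2*v - 6*u^2 + 12*u*v - 6*v^2, 3*u^2 + u*v^2 - 6*u*v + 3*v^2, 3*u^2 - 6*u*v + v^3 + 3*v^2}; counting standard monomials gives mu = 7. Corank 2; j^3 = 3*(u - v)^3 is a perfect cube, so E-series; the 4-jet and mu = 7 give E_7.

Type E_{7}, Milnor number mu = 7.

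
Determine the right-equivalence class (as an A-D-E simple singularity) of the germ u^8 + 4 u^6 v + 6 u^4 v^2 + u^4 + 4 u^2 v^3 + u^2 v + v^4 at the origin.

D5

The Hessian of f at 0 is [[0, 0], [0, 0]] with rank 0, so corank 2. A Groebner basis of the Jacobian ideal J(f) in C{u,v} is {u^3, u^2/4 + v^3, u*v}; counting standard monomials gives mu = 5. Corank 2; j^3 = u^2*v has shape L^2 M (L != M), so D-series; mu = 5 gives D_5.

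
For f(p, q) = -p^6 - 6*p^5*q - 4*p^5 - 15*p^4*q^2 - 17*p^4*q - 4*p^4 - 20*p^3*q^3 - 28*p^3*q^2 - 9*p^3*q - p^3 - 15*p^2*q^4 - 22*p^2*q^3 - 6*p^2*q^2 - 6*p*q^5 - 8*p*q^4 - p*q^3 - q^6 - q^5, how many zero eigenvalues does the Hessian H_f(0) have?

The Hessian at 0 is [[0, 0], [0, 0]] of rank 0; hence corank 2.

2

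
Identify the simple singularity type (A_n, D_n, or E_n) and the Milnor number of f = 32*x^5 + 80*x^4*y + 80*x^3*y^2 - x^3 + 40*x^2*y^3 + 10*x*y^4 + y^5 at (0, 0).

Type E_{8}, Milnor number mu = 8.

The Hessian of f at 0 has rank 0. Corank 2; j^3 = -x^3 is a perfect cube, so E-series; the 5-jet and mu = 8 give E_8.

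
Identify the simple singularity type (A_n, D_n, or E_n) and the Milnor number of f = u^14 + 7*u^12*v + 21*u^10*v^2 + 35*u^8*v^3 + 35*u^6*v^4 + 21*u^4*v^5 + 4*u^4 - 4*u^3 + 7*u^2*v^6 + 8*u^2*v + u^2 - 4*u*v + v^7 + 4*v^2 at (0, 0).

Type A6, Milnor number mu = 6.

The Hessian of f at 0 has rank 1. Corank 1: A-series; mu = 6 gives A_6.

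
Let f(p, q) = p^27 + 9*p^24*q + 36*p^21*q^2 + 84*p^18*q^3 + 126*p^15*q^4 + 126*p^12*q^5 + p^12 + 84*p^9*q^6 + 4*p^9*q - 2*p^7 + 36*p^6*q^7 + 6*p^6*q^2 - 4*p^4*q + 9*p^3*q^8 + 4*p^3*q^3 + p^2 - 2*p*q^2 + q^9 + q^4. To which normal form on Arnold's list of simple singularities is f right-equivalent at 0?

A_{8}

The Hessian of f at 0 is [[2, 0], [0, 0]] with rank 1, so corank 1. A Groebner basis of the Jacobian ideal J(f) in C{p,q} is {p^4, p^3*q - p/2 + q^2/2, -p^2 + p*q^2, -p*q + q^3}; counting standard monomials gives mu = 8. Corank 1: A-series; mu = 8 gives A_8.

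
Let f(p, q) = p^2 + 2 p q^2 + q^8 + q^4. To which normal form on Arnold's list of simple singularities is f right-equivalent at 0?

A_{7}

The Hessian of f at 0 has rank 1. Corank 1: A-series; mu = 7 gives A_7.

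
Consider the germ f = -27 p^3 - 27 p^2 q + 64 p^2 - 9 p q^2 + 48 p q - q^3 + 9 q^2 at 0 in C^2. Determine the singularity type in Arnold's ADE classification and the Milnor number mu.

Type A_{2}, Milnor number mu = 2.

The Hessian of f at 0 is [[128, 48], [48, 18]] with rank 1, so corank 1. A Groebner basis of the Jacobian ideal J(f) in C{p,q} is {q^2, p + 3*q/8}; counting standard monomials gives mu = 2. Corank 1: A-series; mu = 2 gives A_2.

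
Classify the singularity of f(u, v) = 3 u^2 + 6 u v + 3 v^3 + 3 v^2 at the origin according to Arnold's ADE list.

A_2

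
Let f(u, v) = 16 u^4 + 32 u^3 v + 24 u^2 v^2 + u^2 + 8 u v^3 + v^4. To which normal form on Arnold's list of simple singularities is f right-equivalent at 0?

A3

The Hessian of f at 0 is [[2, 0], [0, 0]] with rank 1, so corank 1. A Groebner basis of the Jacobian ideal J(f) in C{u,v} is {v^3, u}; counting standard monomials gives mu = 3. Corank 1: A-series; mu = 3 gives A_3.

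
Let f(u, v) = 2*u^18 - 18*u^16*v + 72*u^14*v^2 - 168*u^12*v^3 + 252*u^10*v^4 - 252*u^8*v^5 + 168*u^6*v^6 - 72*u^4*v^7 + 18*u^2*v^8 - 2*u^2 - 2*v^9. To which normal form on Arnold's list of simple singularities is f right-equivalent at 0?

The Hessian of f at 0 has rank 1. Corank 1: A-series; mu = 8 gives A_8.

A8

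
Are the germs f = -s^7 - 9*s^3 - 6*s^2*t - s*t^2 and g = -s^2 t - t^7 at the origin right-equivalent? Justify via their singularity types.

Yes.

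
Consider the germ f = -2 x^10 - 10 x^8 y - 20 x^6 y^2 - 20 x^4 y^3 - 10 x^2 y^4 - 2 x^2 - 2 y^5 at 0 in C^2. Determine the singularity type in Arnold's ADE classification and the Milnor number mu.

The Hessian of f at 0 is [[-4, 0], [0, 0]] with rank 1, so corank 1. A Groebner basis of the Jacobian ideal J(f) in C{x,y} is {y^4, x}; counting standard monomials gives mu = 4. Corank 1: A-series; mu = 4 gives A_4.

Type A4, Milnor number mu = 4.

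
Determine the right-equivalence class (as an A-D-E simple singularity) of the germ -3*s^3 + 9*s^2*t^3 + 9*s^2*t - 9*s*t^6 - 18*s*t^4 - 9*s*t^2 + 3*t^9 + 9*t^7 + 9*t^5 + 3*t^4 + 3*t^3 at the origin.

E_{6}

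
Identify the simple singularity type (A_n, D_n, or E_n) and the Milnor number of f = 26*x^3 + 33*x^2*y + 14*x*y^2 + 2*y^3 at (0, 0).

Type D_{4}, Milnor number mu = 4.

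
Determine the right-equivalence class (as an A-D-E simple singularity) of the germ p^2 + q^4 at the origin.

A_3

The Hessian of f at 0 has rank 1. Corank 1: A-series; mu = 3 gives A_3.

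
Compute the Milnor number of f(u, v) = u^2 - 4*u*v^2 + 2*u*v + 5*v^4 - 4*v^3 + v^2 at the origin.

3

The Hessian of f at 0 is [[2, 2], [2, 2]] with rank 1, so corank 1. A Groebner basis of the Jacobian ideal J(f) in C{u,v} is {u^2 - u/2 - v/2, u*v + u/2 + v/2, -u/2 + v^2 - v/2}; counting standard monomials gives mu = 3. Corank 1: A-series; mu = 3 gives A_3.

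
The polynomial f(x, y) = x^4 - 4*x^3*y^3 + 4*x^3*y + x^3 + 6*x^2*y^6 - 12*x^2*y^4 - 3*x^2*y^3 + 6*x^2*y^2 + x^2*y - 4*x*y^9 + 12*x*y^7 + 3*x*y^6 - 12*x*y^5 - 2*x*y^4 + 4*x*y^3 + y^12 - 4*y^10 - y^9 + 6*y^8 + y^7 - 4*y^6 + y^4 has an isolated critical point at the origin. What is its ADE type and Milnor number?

The Hessian of f at 0 has rank 0. Corank 2; j^3 = x^2*(x + y) has shape L^2 M (L != M), so D-series; mu = 5 gives D_5.

Type D_5, Milnor number mu = 5.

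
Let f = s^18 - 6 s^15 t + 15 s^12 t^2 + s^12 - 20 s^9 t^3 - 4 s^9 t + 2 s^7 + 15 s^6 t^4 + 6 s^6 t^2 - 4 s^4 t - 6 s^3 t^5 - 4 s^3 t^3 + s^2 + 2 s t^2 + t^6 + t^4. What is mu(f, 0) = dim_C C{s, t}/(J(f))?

5

The Hessian of f at 0 has rank 1. Corank 1: A-series; mu = 5 gives A_5.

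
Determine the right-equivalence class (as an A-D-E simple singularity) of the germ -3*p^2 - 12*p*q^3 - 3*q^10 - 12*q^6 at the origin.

A_9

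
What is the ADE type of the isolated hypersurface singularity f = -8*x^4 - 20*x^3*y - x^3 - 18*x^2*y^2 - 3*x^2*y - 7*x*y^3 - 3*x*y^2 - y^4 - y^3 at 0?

E_{7}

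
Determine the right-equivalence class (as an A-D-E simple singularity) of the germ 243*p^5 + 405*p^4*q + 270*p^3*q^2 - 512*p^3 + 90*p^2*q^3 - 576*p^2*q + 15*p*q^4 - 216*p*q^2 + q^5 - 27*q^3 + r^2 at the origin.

E_8

The Hessian of f at 0 has rank 1. Corank 2; j^3 = -(8*p + 3*q)^3 is a perfect cube, so E-series; the 5-jet and mu = 8 give E_8.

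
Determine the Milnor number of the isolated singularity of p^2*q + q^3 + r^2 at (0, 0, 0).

4

The Hessian of f at 0 is [[0, 0, 0], [0, 0, 0], [0, 0, 2]] with rank 1, so corank 2. A Groebner basis of the Jacobian ideal J(f) in C{p,q,r} is {q^3, p^2 + 3*q^2, p*q, r}; counting standard monomials gives mu = 4. Corank 2; j^3 = q*(p^2 + q^2) splits into three distinct lines over C (the quadratic factor has nonzero discriminant), so D_4.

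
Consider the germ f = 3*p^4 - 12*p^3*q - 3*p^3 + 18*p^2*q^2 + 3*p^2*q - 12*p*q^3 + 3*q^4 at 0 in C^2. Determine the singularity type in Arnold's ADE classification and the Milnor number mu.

Type D5, Milnor number mu = 5.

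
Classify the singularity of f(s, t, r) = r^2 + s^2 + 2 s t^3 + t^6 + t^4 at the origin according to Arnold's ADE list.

The Hessian of f at 0 has rank 2. Corank 1: A-series; mu = 3 gives A_3.

A3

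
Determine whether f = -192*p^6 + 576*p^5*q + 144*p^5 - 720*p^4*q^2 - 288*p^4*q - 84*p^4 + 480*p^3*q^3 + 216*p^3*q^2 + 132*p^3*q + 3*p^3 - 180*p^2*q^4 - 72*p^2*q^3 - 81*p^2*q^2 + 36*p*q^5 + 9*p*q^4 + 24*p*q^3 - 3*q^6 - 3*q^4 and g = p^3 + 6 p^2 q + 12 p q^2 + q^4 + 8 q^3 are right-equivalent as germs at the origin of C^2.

Yes.

The Hessian of f at 0 has rank 0. Corank 2; j^3 = 3*p^3 is a perfect cube, so E-series; the 4-jet and mu = 6 give E_6. The Hessian of g at 0 has rank 0. Corank 2; j^3 = (p + 2*q)^3 is a perfect cube, so E-series; the 4-jet and mu = 6 give E_6. Both have type E_6, hence right-equivalent.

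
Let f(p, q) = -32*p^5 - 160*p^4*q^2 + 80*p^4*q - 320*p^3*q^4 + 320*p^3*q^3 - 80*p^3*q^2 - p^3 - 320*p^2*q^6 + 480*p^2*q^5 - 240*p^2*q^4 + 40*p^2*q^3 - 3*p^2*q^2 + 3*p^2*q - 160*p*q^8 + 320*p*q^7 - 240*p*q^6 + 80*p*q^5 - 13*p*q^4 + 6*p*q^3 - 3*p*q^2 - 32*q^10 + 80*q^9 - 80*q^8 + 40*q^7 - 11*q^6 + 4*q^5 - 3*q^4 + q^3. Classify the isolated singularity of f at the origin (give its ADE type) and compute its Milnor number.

Type E_8, Milnor number mu = 8.

The Hessian of f at 0 is [[0, 0], [0, 0]] with rank 0, so corank 2. A Groebner basis of the Jacobian ideal J(f) in C{p,q} is {7*p^2/8 + p*q^3 + 7*p*q^2/4 - 7*p*q/4 - 7*q^3/4 + 7*q^2/8, p^2 + 2*p*q^2 - 2*p*q + q^4 - 2*q^3 + q^2, p^3 + 3*p^2/4 - 3*p*q^2/2 - 3*p*q/2 + q^3/2 + 3*q^2/4, p^2*q + p^2/4 - 3*p*q^2/2 - p*q/2 + q^3/2 + q^2/4}; counting standard monomials gives mu = 8. Corank 2; j^3 = -(p - q)^3 is a perfect cube, so E-series; the 5-jet and mu = 8 give E_8.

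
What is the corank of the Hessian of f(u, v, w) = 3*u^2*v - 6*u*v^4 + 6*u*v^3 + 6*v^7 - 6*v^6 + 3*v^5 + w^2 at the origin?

2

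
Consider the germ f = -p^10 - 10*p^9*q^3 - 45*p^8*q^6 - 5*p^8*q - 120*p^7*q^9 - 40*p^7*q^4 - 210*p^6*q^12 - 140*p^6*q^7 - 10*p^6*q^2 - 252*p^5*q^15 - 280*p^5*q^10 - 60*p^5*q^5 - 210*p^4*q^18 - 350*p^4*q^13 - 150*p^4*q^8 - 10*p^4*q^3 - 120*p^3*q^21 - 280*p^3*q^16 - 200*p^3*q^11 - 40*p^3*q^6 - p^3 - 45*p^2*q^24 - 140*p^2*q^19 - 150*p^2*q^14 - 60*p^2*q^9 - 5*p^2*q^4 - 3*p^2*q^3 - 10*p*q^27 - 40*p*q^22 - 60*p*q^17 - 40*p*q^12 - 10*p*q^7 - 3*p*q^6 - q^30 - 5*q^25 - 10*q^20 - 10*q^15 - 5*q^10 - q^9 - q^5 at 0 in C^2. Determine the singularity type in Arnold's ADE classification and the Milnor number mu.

The Hessian of f at 0 is [[0, 0], [0, 0]] with rank 0, so corank 2. A Groebner basis of the Jacobian ideal J(f) in C{p,q} is {p^2/2 + p*q^3, q^4, p^3, p^2*q}; counting standard monomials gives mu = 8. Corank 2; j^3 = -p^3 is a perfect cube, so E-series; the 5-jet and mu = 8 give E_8.

Type E_8, Milnor number mu = 8.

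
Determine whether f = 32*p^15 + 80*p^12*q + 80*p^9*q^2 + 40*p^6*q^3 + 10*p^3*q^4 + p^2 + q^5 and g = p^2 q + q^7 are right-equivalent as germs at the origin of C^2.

No.

The Hessian of f at 0 is [[2, 0], [0, 0]] with rank 1, so corank 1. A Groebner basis of the Jacobian ideal J(f) in C{p,q} is {q^4, p}; counting standard monomials gives mu = 4. Corank 1: A-series; mu = 4 gives A_4. The Hessian of g at 0 is [[0, 0], [0, 0]] with rank 0, so corank 2. A Groebner basis of the Jacobian ideal J(g) in C{p,q} is {p^2/7 + q^6, p^3, p*q}; counting standard monomials gives mu = 8. Corank 2; j^3 = p^2*q has shape L^2 M (L != M), so D-series; mu = 8 gives D_8. f is A_4 but g is D_8, hence not right-equivalent.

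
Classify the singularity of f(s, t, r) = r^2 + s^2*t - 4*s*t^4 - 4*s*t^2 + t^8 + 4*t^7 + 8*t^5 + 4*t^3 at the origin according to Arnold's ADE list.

D9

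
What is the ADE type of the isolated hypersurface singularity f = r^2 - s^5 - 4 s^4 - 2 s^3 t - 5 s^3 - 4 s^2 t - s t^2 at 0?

The Hessian of f at 0 is [[0, 0, 0], [0, 0, 0], [0, 0, 2]] with rank 1, so corank 2. A Groebner basis of the Jacobian ideal J(f) in C{s,t,r} is {t^3, s^2 - t^2, s*t + 2*t^2, r}; counting standard monomials gives mu = 4. Corank 2; j^3 = -s*(5*s^2 + 4*s*t + t^2) splits into three distinct lines over C (the quadratic factor has nonzero discriminant), so D_4.

D_{4}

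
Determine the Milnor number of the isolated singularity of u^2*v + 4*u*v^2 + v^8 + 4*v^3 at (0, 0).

The Hessian of f at 0 is [[0, 0], [0, 0]] with rank 0, so corank 2. A Groebner basis of the Jacobian ideal J(f) in C{u,v} is {u^2/8 + v^7 - v^2/2, u^3 + 8*v^3, u*v + 2*v^2}; counting standard monomials gives mu = 9. Corank 2; j^3 = v*(u + 2*v)^2 has shape L^2 M (L != M), so D-series; mu = 9 gives D_9.

9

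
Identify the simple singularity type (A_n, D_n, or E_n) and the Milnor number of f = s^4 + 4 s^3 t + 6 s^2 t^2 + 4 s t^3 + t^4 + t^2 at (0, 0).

Type A_3, Milnor number mu = 3.

The Hessian of f at 0 has rank 1. Corank 1: A-series; mu = 3 gives A_3.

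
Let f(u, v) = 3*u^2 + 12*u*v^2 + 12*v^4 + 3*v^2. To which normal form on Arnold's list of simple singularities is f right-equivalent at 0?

A_{1}

The Hessian of f at 0 is [[6, 0], [0, 6]] with rank 2, so corank 0. A Groebner basis of the Jacobian ideal J(f) in C{u,v} is {u, v}; counting standard monomials gives mu = 1. Corank 0: nondegenerate Morse point, so A_1.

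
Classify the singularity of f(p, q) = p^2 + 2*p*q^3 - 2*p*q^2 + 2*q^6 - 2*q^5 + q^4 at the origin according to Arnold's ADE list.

A5

The Hessian of f at 0 is [[2, 0], [0, 0]] with rank 1, so corank 1. A Groebner basis of the Jacobian ideal J(f) in C{p,q} is {p*q^2 + p*q + p - q^2, p + q^3 - q^2, p^2 + p*q + p - q^2}; counting standard monomials gives mu = 5. Corank 1: A-series; mu = 5 gives A_5.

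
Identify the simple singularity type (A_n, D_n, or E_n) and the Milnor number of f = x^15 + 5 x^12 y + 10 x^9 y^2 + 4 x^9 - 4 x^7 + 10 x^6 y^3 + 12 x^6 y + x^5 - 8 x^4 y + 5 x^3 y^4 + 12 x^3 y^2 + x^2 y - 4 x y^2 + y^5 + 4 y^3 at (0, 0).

Type D6, Milnor number mu = 6.

The Hessian of f at 0 is [[0, 0], [0, 0]] with rank 0, so corank 2. A Groebner basis of the Jacobian ideal J(f) in C{x,y} is {-x*y/16 + y^4 + y^2/8, x*y^2 - 2*y^3, x^2 - 59*x*y/16 + 27*y^2/8}; counting standard monomials gives mu = 6. Corank 2; j^3 = y*(x - 2*y)^2 has shape L^2 M (L != M), so D-series; mu = 6 gives D_6.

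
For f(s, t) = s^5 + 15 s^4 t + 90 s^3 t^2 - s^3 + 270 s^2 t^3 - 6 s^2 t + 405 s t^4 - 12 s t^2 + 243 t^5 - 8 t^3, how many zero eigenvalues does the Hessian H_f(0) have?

2

The Hessian at 0 is [[0, 0], [0, 0]] of rank 0; hence corank 2.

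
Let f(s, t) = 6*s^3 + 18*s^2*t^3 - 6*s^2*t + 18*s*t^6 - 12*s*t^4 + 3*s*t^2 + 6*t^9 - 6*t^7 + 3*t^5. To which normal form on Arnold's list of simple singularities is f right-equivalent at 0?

The Hessian of f at 0 has rank 0. Corank 2; j^3 = 3*s*(2*s^2 - 2*s*t + t^2) splits into three distinct lines over C (the quadratic factor has nonzero discriminant), so D_4.

D_{4}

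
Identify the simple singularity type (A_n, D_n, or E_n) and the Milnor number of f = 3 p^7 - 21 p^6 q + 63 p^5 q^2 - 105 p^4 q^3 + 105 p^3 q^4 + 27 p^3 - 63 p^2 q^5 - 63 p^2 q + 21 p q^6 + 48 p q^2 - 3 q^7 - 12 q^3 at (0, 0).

Type D_8, Milnor number mu = 8.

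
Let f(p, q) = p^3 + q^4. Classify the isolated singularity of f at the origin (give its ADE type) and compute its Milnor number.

The Hessian of f at 0 has rank 0. Corank 2; j^3 = p^3 is a perfect cube, so E-series; the 4-jet and mu = 6 give E_6.

Type E_{6}, Milnor number mu = 6.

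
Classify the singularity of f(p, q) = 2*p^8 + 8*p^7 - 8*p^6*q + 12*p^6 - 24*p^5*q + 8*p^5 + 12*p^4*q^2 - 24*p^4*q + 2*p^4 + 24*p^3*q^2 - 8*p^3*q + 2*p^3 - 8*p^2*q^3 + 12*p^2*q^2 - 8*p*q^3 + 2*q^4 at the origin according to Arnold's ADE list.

E_{6}

The Hessian of f at 0 is [[0, 0], [0, 0]] with rank 0, so corank 2. A Groebner basis of the Jacobian ideal J(f) in C{p,q} is {q^4, p*q^2 - q^3/3, p^2}; counting standard monomials gives mu = 6. Corank 2; j^3 = 2*p^3 is a perfect cube, so E-series; the 4-jet and mu = 6 give E_6.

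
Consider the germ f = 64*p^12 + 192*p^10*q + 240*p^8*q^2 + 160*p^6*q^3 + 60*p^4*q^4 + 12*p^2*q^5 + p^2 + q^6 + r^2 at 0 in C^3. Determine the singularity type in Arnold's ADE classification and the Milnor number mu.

Type A_5, Milnor number mu = 5.

The Hessian of f at 0 has rank 2. Corank 1: A-series; mu = 5 gives A_5.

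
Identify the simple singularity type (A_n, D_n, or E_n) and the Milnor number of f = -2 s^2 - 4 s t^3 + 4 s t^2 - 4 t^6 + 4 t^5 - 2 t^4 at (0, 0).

The Hessian of f at 0 has rank 1. Corank 1: A-series; mu = 5 gives A_5.

Type A_5, Milnor number mu = 5.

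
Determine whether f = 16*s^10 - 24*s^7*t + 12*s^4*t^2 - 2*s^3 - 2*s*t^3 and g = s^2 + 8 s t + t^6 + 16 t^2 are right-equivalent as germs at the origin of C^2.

No.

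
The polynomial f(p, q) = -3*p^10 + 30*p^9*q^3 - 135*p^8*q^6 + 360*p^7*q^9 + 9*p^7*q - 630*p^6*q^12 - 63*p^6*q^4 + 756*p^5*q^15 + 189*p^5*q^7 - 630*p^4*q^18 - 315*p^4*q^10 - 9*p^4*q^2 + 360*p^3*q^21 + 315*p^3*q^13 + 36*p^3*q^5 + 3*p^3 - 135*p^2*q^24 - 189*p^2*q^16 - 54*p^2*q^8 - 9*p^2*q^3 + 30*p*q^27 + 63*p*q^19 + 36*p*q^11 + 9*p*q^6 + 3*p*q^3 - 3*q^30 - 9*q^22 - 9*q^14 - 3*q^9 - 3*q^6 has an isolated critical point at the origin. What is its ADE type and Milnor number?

The Hessian of f at 0 has rank 0. Corank 2; j^3 = 3*p^3 is a perfect cube, so E-series; the 4-jet and mu = 7 give E_7.

Type E_7, Milnor number mu = 7.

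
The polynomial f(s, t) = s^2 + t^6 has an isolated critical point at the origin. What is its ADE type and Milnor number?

The Hessian of f at 0 has rank 1. Corank 1: A-series; mu = 5 gives A_5.

Type A5, Milnor number mu = 5.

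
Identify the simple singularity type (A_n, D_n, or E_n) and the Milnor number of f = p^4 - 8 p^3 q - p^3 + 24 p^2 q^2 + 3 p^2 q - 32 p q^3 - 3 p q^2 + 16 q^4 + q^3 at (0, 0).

Type E6, Milnor number mu = 6.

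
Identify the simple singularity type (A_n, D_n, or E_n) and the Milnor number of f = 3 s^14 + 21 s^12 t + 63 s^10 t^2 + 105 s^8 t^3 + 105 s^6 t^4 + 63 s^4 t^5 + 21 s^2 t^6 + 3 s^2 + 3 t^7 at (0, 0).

Type A_6, Milnor number mu = 6.

The Hessian of f at 0 is [[6, 0], [0, 0]] with rank 1, so corank 1. A Groebner basis of the Jacobian ideal J(f) in C{s,t} is {t^6, s}; counting standard monomials gives mu = 6. Corank 1: A-series; mu = 6 gives A_6.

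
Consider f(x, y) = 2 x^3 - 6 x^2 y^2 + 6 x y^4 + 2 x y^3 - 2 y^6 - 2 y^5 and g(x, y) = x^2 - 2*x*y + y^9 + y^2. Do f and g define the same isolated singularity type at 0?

No.

The Hessian of f at 0 is [[0, 0], [0, 0]] with rank 0, so corank 2. A Groebner basis of the Jacobian ideal J(f) in C{x,y} is {-x^2 + y^4 - y^3/3, x^3, x^2*y + x^2/3 + y^3/9, -x^2 + x*y^2 - y^3/3}; counting standard monomials gives mu = 7. Corank 2; j^3 = 2*x^3 is a perfect cube, so E-series; the 4-jet and mu = 7 give E_7. The Hessian of g at 0 is [[2, -2], [-2, 2]] with rank 1, so corank 1. A Groebner basis of the Jacobian ideal J(g) in C{x,y} is {y^8, x - y}; counting standard monomials gives mu = 8. Corank 1: A-series; mu = 8 gives A_8. f is E_7 but g is A_8, hence not right-equivalent.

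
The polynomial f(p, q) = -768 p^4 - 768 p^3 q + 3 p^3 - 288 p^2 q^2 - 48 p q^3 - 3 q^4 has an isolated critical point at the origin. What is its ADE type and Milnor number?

Type E_6, Milnor number mu = 6.

The Hessian of f at 0 is [[0, 0], [0, 0]] with rank 0, so corank 2. A Groebner basis of the Jacobian ideal J(f) in C{p,q} is {q^4, p*q^2 + q^3/12, p^2}; counting standard monomials gives mu = 6. Corank 2; j^3 = 3*p^3 is a perfect cube, so E-series; the 4-jet and mu = 6 give E_6.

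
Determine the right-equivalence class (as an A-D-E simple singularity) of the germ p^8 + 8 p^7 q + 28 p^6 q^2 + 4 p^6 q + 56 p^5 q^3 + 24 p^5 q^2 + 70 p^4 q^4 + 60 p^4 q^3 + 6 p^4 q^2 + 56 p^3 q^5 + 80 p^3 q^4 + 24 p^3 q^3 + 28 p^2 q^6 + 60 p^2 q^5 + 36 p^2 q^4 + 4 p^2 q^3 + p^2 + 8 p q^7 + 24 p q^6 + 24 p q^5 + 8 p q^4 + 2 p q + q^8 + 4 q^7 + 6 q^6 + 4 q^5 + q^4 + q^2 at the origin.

The Hessian of f at 0 has rank 1. Corank 1: A-series; mu = 3 gives A_3.

A_{3}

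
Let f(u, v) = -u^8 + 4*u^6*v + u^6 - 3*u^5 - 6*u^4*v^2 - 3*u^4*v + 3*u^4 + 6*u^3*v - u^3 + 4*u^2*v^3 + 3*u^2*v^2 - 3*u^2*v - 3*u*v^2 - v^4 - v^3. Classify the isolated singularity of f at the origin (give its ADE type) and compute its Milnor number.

The Hessian of f at 0 has rank 0. Corank 2; j^3 = -(u + v)^3 is a perfect cube, so E-series; the 4-jet and mu = 6 give E_6.

Type E6, Milnor number mu = 6.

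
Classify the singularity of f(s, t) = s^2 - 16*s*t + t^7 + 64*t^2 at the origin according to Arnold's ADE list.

A_6

The Hessian of f at 0 has rank 1. Corank 1: A-series; mu = 6 gives A_6.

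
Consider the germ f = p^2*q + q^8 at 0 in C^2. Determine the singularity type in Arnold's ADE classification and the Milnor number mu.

The Hessian of f at 0 has rank 0. Corank 2; j^3 = p^2*q has shape L^2 M (L != M), so D-series; mu = 9 gives D_9.

Type D9, Milnor number mu = 9.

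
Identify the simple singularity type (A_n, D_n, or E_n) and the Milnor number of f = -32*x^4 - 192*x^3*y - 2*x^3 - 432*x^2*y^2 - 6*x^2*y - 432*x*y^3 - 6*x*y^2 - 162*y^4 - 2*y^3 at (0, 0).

The Hessian of f at 0 is [[0, 0], [0, 0]] with rank 0, so corank 2. A Groebner basis of the Jacobian ideal J(f) in C{x,y} is {y^4, x*y^2 + 7*y^3/6, x^2 + 2*x*y + y^2}; counting standard monomials gives mu = 6. Corank 2; j^3 = -2*(x + y)^3 is a perfect cube, so E-series; the 4-jet and mu = 6 give E_6.

Type E_{6}, Milnor number mu = 6.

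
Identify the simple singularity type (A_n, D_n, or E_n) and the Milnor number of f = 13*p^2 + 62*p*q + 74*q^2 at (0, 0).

Type A_1, Milnor number mu = 1.

The Hessian of f at 0 has rank 2. Corank 0: nondegenerate Morse point, so A_1.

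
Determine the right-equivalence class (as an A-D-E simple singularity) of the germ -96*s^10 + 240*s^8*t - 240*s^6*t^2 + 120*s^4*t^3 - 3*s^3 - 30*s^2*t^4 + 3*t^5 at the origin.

E_{8}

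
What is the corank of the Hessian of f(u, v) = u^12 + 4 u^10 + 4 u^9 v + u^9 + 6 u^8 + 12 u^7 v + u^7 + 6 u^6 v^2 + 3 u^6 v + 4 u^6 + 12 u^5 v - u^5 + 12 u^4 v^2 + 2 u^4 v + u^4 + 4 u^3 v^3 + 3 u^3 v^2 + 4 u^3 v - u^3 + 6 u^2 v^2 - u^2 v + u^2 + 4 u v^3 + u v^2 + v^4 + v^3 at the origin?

The Hessian at 0 is [[2, 0], [0, 0]] of rank 1; hence corank 1.

1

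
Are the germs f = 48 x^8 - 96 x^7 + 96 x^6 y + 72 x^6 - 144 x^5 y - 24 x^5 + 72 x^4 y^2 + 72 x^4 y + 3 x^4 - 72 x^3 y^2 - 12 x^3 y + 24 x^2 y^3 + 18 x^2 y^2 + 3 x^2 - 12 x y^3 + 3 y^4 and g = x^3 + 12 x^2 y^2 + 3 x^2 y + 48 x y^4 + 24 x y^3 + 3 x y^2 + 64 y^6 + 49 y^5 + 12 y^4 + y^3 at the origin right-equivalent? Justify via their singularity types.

No.

The Hessian of f at 0 has rank 1. Corank 1: A-series; mu = 3 gives A_3. The Hessian of g at 0 has rank 0. Corank 2; j^3 = (x + y)^3 is a perfect cube, so E-series; the 5-jet and mu = 8 give E_8. f is A_3 but g is E_8, hence not right-equivalent.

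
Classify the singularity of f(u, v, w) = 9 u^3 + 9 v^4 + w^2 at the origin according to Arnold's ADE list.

The Hessian of f at 0 has rank 1. Corank 2; j^3 = 9*u^3 is a perfect cube, so E-series; the 4-jet and mu = 6 give E_6.

E6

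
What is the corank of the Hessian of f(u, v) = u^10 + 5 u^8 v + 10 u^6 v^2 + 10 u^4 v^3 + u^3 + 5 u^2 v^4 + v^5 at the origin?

Hessian at 0 has rank 0.

2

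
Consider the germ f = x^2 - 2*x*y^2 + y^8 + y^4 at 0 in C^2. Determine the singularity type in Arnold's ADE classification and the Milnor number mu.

Type A_7, Milnor number mu = 7.

The Hessian of f at 0 has rank 1. Corank 1: A-series; mu = 7 gives A_7.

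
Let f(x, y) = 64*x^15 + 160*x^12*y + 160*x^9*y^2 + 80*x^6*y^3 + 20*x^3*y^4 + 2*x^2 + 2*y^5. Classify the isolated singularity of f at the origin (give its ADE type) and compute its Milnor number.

Type A_4, Milnor number mu = 4.

The Hessian of f at 0 has rank 1. Corank 1: A-series; mu = 4 gives A_4.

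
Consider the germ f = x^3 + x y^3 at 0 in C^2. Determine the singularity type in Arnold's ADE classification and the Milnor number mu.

The Hessian of f at 0 has rank 0. Corank 2; j^3 = x^3 is a perfect cube, so E-series; the 4-jet and mu = 7 give E_7.

Type E_7, Milnor number mu = 7.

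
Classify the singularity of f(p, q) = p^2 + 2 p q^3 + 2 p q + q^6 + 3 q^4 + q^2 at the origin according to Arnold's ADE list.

A_3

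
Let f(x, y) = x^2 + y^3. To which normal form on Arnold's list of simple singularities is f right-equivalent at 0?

The Hessian of f at 0 is [[2, 0], [0, 0]] with rank 1, so corank 1. A Groebner basis of the Jacobian ideal J(f) in C{x,y} is {y^2, x}; counting standard monomials gives mu = 2. Corank 1: A-series; mu = 2 gives A_2.

A2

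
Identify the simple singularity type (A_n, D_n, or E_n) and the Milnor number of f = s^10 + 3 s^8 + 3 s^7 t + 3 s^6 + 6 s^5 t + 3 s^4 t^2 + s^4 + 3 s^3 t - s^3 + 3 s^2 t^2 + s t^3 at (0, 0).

Type E_{7}, Milnor number mu = 7.

The Hessian of f at 0 is [[0, 0], [0, 0]] with rank 0, so corank 2. A Groebner basis of the Jacobian ideal J(f) in C{s,t} is {3*s^2 + t^4 - t^3, s^3, s^2*t + s^2 - t^3/3, -2*s^2 + s*t^2 + 2*t^3/3}; counting standard monomials gives mu = 7. Corank 2; j^3 = -s^3 is a perfect cube, so E-series; the 4-jet and mu = 7 give E_7.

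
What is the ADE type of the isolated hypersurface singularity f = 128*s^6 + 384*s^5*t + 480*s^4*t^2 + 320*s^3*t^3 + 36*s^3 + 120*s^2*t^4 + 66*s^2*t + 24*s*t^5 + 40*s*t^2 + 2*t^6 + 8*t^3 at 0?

The Hessian of f at 0 has rank 0. Corank 2; j^3 = 2*(2*s + t)*(3*s + 2*t)^2 has shape L^2 M (L != M), so D-series; mu = 7 gives D_7.

D_{7}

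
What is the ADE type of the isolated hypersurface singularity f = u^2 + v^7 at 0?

The Hessian of f at 0 has rank 1. Corank 1: A-series; mu = 6 gives A_6.

A_{6}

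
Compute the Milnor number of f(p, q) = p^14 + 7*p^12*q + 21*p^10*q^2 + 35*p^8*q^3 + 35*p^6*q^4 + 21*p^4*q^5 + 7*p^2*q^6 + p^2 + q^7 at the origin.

The Hessian of f at 0 is [[2, 0], [0, 0]] with rank 1, so corank 1. A Groebner basis of the Jacobian ideal J(f) in C{p,q} is {q^6, p}; counting standard monomials gives mu = 6. Corank 1: A-series; mu = 6 gives A_6.

6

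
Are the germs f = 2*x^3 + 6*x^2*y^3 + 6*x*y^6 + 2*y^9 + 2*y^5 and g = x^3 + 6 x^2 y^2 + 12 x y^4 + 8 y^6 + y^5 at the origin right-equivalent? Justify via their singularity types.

Yes.

The Hessian of f at 0 has rank 0. Corank 2; j^3 = 2*x^3 is a perfect cube, so E-series; the 5-jet and mu = 8 give E_8. The Hessian of g at 0 has rank 0. Corank 2; j^3 = x^3 is a perfect cube, so E-series; the 5-jet and mu = 8 give E_8. Both have type E_8, hence right-equivalent.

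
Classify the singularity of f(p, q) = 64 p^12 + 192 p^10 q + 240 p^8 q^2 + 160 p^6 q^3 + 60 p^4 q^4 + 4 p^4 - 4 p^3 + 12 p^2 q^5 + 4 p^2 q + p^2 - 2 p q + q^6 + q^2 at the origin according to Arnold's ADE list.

A5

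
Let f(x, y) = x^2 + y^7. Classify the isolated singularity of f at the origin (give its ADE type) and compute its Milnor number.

Type A_{6}, Milnor number mu = 6.

The Hessian of f at 0 is [[2, 0], [0, 0]] with rank 1, so corank 1. A Groebner basis of the Jacobian ideal J(f) in C{x,y} is {y^6, x}; counting standard monomials gives mu = 6. Corank 1: A-series; mu = 6 gives A_6.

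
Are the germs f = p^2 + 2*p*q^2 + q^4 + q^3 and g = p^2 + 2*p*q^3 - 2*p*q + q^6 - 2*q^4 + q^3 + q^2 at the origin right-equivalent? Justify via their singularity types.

Yes.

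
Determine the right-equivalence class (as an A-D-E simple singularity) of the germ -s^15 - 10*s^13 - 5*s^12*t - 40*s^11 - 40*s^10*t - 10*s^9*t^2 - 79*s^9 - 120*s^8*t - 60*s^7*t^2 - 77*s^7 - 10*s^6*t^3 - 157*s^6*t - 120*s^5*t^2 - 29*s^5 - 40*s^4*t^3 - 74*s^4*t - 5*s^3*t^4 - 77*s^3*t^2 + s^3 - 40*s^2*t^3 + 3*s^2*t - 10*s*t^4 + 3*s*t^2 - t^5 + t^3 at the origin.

E_{8}

The Hessian of f at 0 has rank 0. Corank 2; j^3 = (s + t)^3 is a perfect cube, so E-series; the 5-jet and mu = 8 give E_8.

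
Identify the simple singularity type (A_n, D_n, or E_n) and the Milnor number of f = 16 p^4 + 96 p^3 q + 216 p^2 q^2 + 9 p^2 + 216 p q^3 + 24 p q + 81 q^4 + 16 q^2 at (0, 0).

Type A_{3}, Milnor number mu = 3.

The Hessian of f at 0 is [[18, 24], [24, 32]] with rank 1, so corank 1. A Groebner basis of the Jacobian ideal J(f) in C{p,q} is {q^3, p + 4*q/3}; counting standard monomials gives mu = 3. Corank 1: A-series; mu = 3 gives A_3.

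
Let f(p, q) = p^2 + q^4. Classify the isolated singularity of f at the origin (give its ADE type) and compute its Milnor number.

Type A_3, Milnor number mu = 3.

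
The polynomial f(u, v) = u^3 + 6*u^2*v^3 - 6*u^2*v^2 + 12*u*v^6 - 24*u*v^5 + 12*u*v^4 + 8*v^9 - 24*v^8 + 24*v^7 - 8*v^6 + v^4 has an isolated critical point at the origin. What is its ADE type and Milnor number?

Type E6, Milnor number mu = 6.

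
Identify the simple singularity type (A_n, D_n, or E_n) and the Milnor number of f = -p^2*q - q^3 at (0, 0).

Type D4, Milnor number mu = 4.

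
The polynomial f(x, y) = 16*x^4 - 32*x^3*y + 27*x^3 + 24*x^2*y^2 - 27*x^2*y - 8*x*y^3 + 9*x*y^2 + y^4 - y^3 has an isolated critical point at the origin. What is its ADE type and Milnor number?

Type E_6, Milnor number mu = 6.

The Hessian of f at 0 has rank 0. Corank 2; j^3 = (3*x - y)^3 is a perfect cube, so E-series; the 4-jet and mu = 6 give E_6.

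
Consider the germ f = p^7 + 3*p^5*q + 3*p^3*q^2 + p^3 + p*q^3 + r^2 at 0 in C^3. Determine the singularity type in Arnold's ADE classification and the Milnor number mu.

The Hessian of f at 0 has rank 1. Corank 2; j^3 = p^3 is a perfect cube, so E-series; the 4-jet and mu = 7 give E_7.

Type E_{7}, Milnor number mu = 7.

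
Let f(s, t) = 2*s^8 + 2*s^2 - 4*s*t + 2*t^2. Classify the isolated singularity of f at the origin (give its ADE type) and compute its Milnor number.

Type A7, Milnor number mu = 7.

The Hessian of f at 0 has rank 1. Corank 1: A-series; mu = 7 gives A_7.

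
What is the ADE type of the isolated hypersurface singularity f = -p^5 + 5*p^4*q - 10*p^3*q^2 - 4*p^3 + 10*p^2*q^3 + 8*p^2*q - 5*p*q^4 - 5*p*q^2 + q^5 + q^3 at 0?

D_6

The Hessian of f at 0 has rank 0. Corank 2; j^3 = -(p - q)*(2*p - q)^2 has shape L^2 M (L != M), so D-series; mu = 6 gives D_6.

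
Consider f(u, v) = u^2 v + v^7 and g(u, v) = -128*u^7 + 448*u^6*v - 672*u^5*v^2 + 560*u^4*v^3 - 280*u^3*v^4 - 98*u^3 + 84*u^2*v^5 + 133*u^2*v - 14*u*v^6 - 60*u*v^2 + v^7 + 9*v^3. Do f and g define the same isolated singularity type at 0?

The Hessian of f at 0 has rank 0. Corank 2; j^3 = u^2*v has shape L^2 M (L != M), so D-series; mu = 8 gives D_8. The Hessian of g at 0 has rank 0. Corank 2; j^3 = -(2*u - v)*(7*u - 3*v)^2 has shape L^2 M (L != M), so D-series; mu = 8 gives D_8. Both have type D_8, hence right-equivalent.

Yes.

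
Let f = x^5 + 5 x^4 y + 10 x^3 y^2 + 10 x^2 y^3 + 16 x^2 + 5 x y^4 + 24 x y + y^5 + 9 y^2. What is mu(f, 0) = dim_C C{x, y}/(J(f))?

4

The Hessian of f at 0 is [[32, 24], [24, 18]] with rank 1, so corank 1. A Groebner basis of the Jacobian ideal J(f) in C{x,y} is {y^4, x + 3*y/4}; counting standard monomials gives mu = 4. Corank 1: A-series; mu = 4 gives A_4.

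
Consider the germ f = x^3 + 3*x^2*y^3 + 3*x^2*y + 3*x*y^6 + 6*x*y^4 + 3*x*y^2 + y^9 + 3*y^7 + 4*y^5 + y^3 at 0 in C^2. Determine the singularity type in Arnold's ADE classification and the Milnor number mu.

Type E_8, Milnor number mu = 8.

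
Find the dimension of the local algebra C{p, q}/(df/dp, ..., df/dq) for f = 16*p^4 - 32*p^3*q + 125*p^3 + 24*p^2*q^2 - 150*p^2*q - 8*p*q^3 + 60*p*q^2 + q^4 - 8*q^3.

6

The Hessian of f at 0 is [[0, 0], [0, 0]] with rank 0, so corank 2. A Groebner basis of the Jacobian ideal J(f) in C{p,q} is {q^4, p*q^2 - 13*q^3/30, p^2 - 4*p*q/5 + 4*q^2/25}; counting standard monomials gives mu = 6. Corank 2; j^3 = (5*p - 2*q)^3 is a perfect cube, so E-series; the 4-jet and mu = 6 give E_6.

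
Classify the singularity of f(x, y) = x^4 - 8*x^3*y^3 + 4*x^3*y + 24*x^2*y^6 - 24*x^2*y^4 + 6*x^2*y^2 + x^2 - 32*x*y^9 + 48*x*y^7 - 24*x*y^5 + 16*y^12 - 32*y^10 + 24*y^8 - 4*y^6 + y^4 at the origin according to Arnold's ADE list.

The Hessian of f at 0 has rank 1. Corank 1: A-series; mu = 3 gives A_3.

A_3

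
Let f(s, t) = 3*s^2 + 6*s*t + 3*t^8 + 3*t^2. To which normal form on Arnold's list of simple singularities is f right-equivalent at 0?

A_7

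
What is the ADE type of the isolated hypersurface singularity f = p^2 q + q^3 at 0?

D_4

The Hessian of f at 0 has rank 0. Corank 2; j^3 = q*(p^2 + q^2) splits into three distinct lines over C (the quadratic factor has nonzero discriminant), so D_4.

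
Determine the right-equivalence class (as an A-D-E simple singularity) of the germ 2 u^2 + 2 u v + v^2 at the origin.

A_1

The Hessian of f at 0 has rank 2. Corank 0: nondegenerate Morse point, so A_1.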